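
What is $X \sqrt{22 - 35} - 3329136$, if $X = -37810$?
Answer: $-3329136 - 37810 i \sqrt{13} \approx -3.3291 \cdot 10^{6} - 1.3633 \cdot 10^{5} i$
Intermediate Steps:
$X \sqrt{22 - 35} - 3329136 = - 37810 \sqrt{22 - 35} - 3329136 = - 37810 \sqrt{-13} - 3329136 = - 37810 i \sqrt{13} - 3329136 = -3329136 - 37810 i \sqrt{13}$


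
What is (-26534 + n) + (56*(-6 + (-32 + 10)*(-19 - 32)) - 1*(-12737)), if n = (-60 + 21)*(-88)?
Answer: 52131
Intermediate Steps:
n = 3432 (n = -39*(-88) = 3432)
(-26534 + n) + (56*(-6 + (-32 + 10)*(-19 - 32)) - 1*(-12737)) = (-26534 + 3432) + (56*(-6 + (-32 + 10)*(-19 - 32)) - 1*(-12737)) = -23102 + (56*(-6 - 22*(-51)) + 12737) = -23102 + (56*(-6 + 1122) + 12737) = -23102 + (56*1116 + 12737) = -23102 + (62496 + 12737) = -23102 + 75233 = 52131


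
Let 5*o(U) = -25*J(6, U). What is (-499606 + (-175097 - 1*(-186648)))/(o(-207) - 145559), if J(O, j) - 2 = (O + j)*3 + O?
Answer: 162685/47528 ≈ 3.4229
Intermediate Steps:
J(O, j) = 2 + 3*j + 4*O (J(O, j) = 2 + ((O + j)*3 + O) = 2 + ((3*O + 3*j) + O) = 2 + (3*j + 4*O) = 2 + 3*j + 4*O)
o(U) = -130 - 15*U (o(U) = (-25*(2 + 3*U + 4*6))/5 = (-25*(2 + 3*U + 24))/5 = (-25*(26 + 3*U))/5 = (-650 - 75*U)/5 = -130 - 15*U)
(-499606 + (-175097 - 1*(-186648)))/(o(-207) - 145559) = (-499606 + (-175097 - 1*(-186648)))/((-130 - 15*(-207)) - 145559) = (-499606 + (-175097 + 186648))/((-130 + 3105) - 145559) = (-499606 + 11551)/(2975 - 145559) = -488055/(-142584) = -488055*(-1/142584) = 162685/47528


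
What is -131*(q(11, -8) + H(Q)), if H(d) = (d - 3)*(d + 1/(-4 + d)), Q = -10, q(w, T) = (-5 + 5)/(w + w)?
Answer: -240123/14 ≈ -17152.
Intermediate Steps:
q(w, T) = 0 (q(w, T) = 0/((2*w)) = 0*(1/(2*w)) = 0)
H(d) = (-3 + d)*(d + 1/(-4 + d))
-131*(q(11, -8) + H(Q)) = -131*(0 + (-3 + (-10)**3 - 7*(-10)**2 + 13*(-10))/(-4 - 10)) = -131*(0 + (-3 - 1000 - 7*100 - 130)/(-14)) = -131*(0 - (-3 - 1000 - 700 - 130)/14) = -131*(0 - 1/14*(-1833)) = -131*(0 + 1833/14) = -131*1833/14 = -240123/14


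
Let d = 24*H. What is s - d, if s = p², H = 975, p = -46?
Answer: -21284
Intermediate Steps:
s = 2116 (s = (-46)² = 2116)
d = 23400 (d = 24*975 = 23400)
s - d = 2116 - 1*23400 = 2116 - 23400 = -21284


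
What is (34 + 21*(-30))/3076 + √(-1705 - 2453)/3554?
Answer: -149/769 + 3*I*√462/3554 ≈ -0.19376 + 0.018144*I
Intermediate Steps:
(34 + 21*(-30))/3076 + √(-1705 - 2453)/3554 = (34 - 630)*(1/3076) + √(-4158)*(1/3554) = -596*1/3076 + (3*I*√462)*(1/3554) = -149/769 + 3*I*√462/3554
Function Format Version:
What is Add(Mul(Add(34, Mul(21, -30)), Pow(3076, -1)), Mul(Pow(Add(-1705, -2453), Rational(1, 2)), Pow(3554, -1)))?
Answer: Add(Rational(-149, 769), Mul(Rational(3, 3554), I, Pow(462, Rational(1, 2)))) ≈ Add(-0.19376, Mul(0.018144, I))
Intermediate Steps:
Add(Mul(Add(34, Mul(21, -30)), Pow(3076, -1)), Mul(Pow(Add(-1705, -2453), Rational(1, 2)), Pow(3554, -1))) = Add(Mul(Add(34, -630), Rational(1, 3076)), Mul(Pow(-4158, Rational(1, 2)), Rational(1, 3554))) = Add(Mul(-596, Rational(1, 3076)), Mul(Mul(3, I, Pow(462, Rational(1, 2))), Rational(1, 3554))) = Add(Rational(-149, 769), Mul(Rational(3, 3554), I, Pow(462, Rational(1, 2))))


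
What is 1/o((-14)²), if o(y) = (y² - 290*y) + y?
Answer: -1/18228 ≈ -5.4861e-5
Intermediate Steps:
o(y) = y² - 289*y
1/o((-14)²) = 1/((-14)²*(-289 + (-14)²)) = 1/(196*(-289 + 196)) = 1/(196*(-93)) = 1/(-18228) = -1/18228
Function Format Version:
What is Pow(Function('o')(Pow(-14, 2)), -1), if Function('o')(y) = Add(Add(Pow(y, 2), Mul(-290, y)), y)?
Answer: Rational(-1, 18228) ≈ -5.4861e-5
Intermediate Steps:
Function('o')(y) = Add(Pow(y, 2), Mul(-289, y))
Pow(Function('o')(Pow(-14, 2)), -1) = Pow(Mul(Pow(-14, 2), Add(-289, Pow(-14, 2))), -1) = Pow(Mul(196, Add(-289, 196)), -1) = Pow(Mul(196, -93), -1) = Pow(-18228, -1) = Rational(-1, 18228)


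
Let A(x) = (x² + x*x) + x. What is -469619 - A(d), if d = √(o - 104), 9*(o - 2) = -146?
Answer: -4224443/9 - 2*I*√266/3 ≈ -4.6938e+5 - 10.873*I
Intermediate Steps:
o = -128/9 (o = 2 + (⅑)*(-146) = 2 - 146/9 = -128/9 ≈ -14.222)
d = 2*I*√266/3 (d = √(-128/9 - 104) = √(-1064/9) = 2*I*√266/3 ≈ 10.873*I)
A(x) = x + 2*x² (A(x) = (x² + x²) + x = 2*x² + x = x + 2*x²)
-469619 - A(d) = -469619 - 2*I*√266/3*(1 + 2*(2*I*√266/3)) = -469619 - 2*I*√266/3*(1 + 4*I*√266/3) = -469619 - 2*I*√266*(1 + 4*I*√266/3)/3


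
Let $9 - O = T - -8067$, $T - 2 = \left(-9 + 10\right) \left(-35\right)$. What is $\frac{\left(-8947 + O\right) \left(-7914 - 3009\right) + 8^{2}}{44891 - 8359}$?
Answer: $\frac{46346305}{9133} \approx 5074.6$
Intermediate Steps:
$T = -33$ ($T = 2 + \left(-9 + 10\right) \left(-35\right) = 2 + 1 \left(-35\right) = 2 - 35 = -33$)
$O = -8025$ ($O = 9 - \left(-33 - -8067\right) = 9 - \left(-33 + 8067\right) = 9 - 8034 = -8025$)
$\frac{\left(-8947 + O\right) \left(-7914 - 3009\right) + 8^{2}}{44891 - 8359} = \frac{\left(-8947 - 8025\right) \left(-7914 - 3009\right) + 8^{2}}{44891 - 8359} = \frac{\left(-16972\right) \left(-10923\right) + 64}{36532} = \left(185385156 + 64\right) \frac{1}{36532} = 185385220 \cdot \frac{1}{36532} = \frac{46346305}{9133}$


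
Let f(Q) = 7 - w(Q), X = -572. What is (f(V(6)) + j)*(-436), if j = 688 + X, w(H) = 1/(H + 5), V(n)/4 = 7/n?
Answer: -1553904/29 ≈ -53583.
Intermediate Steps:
V(n) = 28/n (V(n) = 4*(7/n) = 28/n)
w(H) = 1/(5 + H)
j = 116 (j = 688 - 572 = 116)
f(Q) = 7 - 1/(5 + Q)
(f(V(6)) + j)*(-436) = ((34 + 7*(28/6))/(5 + 28/6) + 116)*(-436) = ((34 + 7*(28*(⅙)))/(5 + 28*(⅙)) + 116)*(-436) = ((34 + 7*(14/3))/(5 + 14/3) + 116)*(-436) = ((34 + 98/3)/(29/3) + 116)*(-436) = ((3/29)*(200/3) + 116)*(-436) = (200/29 + 116)*(-436) = (3564/29)*(-436) = -1553904/29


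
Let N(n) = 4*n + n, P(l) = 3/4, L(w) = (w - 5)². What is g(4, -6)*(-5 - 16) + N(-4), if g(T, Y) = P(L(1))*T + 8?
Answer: -251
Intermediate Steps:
L(w) = (-5 + w)²
P(l) = ¾ (P(l) = 3*(¼) = ¾)
g(T, Y) = 8 + 3*T/4 (g(T, Y) = 3*T/4 + 8 = 8 + 3*T/4)
N(n) = 5*n
g(4, -6)*(-5 - 16) + N(-4) = (8 + (¾)*4)*(-5 - 16) + 5*(-4) = (8 + 3)*(-21) - 20 = 11*(-21) - 20 = -231 - 20 = -251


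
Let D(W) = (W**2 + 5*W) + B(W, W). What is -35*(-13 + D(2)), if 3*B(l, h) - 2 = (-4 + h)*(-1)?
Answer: -245/3 ≈ -81.667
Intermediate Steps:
B(l, h) = 2 - h/3 (B(l, h) = 2/3 + ((-4 + h)*(-1))/3 = 2/3 + (4 - h)/3 = 2/3 + (4/3 - h/3) = 2 - h/3)
D(W) = 2 + W**2 + 14*W/3 (D(W) = (W**2 + 5*W) + (2 - W/3) = 2 + W**2 + 14*W/3)
-35*(-13 + D(2)) = -35*(-13 + (2 + 2**2 + (14/3)*2)) = -35*(-13 + (2 + 4 + 28/3)) = -35*(-13 + 46/3) = -35*7/3 = -245/3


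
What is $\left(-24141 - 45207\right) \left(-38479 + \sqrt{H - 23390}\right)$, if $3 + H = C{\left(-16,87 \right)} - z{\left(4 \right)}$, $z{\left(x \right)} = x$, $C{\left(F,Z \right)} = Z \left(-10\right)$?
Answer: $2668441692 - 69348 i \sqrt{24267} \approx 2.6684 \cdot 10^{9} - 1.0803 \cdot 10^{7} i$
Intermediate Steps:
$C{\left(F,Z \right)} = - 10 Z$
$H = -877$ ($H = -3 - 874 = -877$)
$\left(-24141 - 45207\right) \left(-38479 + \sqrt{H - 23390}\right) = \left(-24141 - 45207\right) \left(-38479 + \sqrt{-877 - 23390}\right) = - 69348 \left(-38479 + \sqrt{-24267}\right) = - 69348 \left(-38479 + i \sqrt{24267}\right) = 2668441692 - 69348 i \sqrt{24267}$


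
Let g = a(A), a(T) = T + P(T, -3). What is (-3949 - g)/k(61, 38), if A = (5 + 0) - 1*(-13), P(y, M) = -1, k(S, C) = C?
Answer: -1983/19 ≈ -104.37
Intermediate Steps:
A = 18 (A = 5 + 13 = 18)
a(T) = -1 + T (a(T) = T - 1 = -1 + T)
g = 17 (g = -1 + 18 = 17)
(-3949 - g)/k(61, 38) = (-3949 - 1*17)/38 = (-3949 - 17)*(1/38) = -3966*1/38 = -1983/19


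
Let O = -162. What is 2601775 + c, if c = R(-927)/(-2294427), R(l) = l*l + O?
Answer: 1989860649586/764809 ≈ 2.6018e+6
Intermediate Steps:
R(l) = -162 + l**2 (R(l) = l*l - 162 = l**2 - 162 = -162 + l**2)
c = -286389/764809 (c = (-162 + (-927)**2)/(-2294427) = (-162 + 859329)*(-1/2294427) = 859167*(-1/2294427) = -286389/764809 ≈ -0.37446)
2601775 + c = 2601775 - 286389/764809 = 1989860649586/764809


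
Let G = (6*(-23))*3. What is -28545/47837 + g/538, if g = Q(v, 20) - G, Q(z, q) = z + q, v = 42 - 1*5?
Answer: 7174017/25736306 ≈ 0.27875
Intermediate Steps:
v = 37 (v = 42 - 5 = 37)
Q(z, q) = q + z
G = -414 (G = -138*3 = -414)
g = 471 (g = (20 + 37) - 1*(-414) = 57 + 414 = 471)
-28545/47837 + g/538 = -28545/47837 + 471/538 = 7174017/25736306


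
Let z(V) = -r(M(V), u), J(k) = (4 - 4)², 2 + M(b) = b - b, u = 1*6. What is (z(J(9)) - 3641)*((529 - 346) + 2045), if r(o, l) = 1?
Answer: -8114376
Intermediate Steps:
u = 6
M(b) = -2 (M(b) = -2 + (b - b) = -2 + 0 = -2)
J(k) = 0 (J(k) = 0² = 0)
z(V) = -1 (z(V) = -1*1 = -1)
(z(J(9)) - 3641)*((529 - 346) + 2045) = (-1 - 3641)*((529 - 346) + 2045) = -3642*(183 + 2045) = -3642*2228 = -8114376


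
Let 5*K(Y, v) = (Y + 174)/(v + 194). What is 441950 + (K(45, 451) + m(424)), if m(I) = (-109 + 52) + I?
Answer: 475490848/1075 ≈ 4.4232e+5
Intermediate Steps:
K(Y, v) = (174 + Y)/(5*(194 + v)) (K(Y, v) = ((Y + 174)/(v + 194))/5 = ((174 + Y)/(194 + v))/5 = (174 + Y)/(5*(194 + v)))
m(I) = -57 + I
441950 + (K(45, 451) + m(424)) = 441950 + ((174 + 45)/(5*(194 + 451)) + (-57 + 424)) = 441950 + ((⅕)*219/645 + 367) = 441950 + ((⅕)*(1/645)*219 + 367) = 441950 + (73/1075 + 367) = 441950 + 394598/1075 = 475490848/1075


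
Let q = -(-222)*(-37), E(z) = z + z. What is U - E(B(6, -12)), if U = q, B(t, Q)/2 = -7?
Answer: -8186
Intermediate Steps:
B(t, Q) = -14 (B(t, Q) = 2*(-7) = -14)
E(z) = 2*z
q = -8214 (q = -1*8214 = -8214)
U = -8214
U - E(B(6, -12)) = -8214 - 2*(-14) = -8214 - 1*(-28) = -8214 + 28 = -8186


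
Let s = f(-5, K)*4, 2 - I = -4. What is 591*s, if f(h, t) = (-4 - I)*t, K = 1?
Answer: -23640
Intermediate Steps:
I = 6 (I = 2 - 1*(-4) = 2 + 4 = 6)
f(h, t) = -10*t (f(h, t) = (-4 - 1*6)*t = (-4 - 6)*t = -10*t)
s = -40 (s = -10*1*4 = -10*4 = -40)
591*s = 591*(-40) = -23640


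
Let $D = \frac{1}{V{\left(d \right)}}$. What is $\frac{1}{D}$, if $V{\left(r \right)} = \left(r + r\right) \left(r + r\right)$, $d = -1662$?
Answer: $11048976$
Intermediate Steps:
$V{\left(r \right)} = 4 r^{2}$ ($V{\left(r \right)} = 2 r 2 r = 4 r^{2}$)
$D = \frac{1}{11048976}$ ($D = \frac{1}{4 \left(-1662\right)^{2}} = \frac{1}{4 \cdot 2762244} = \frac{1}{11048976} \approx 9.0506 \cdot 10^{-8}$)
$\frac{1}{D} = \frac{1}{\frac{1}{11048976}} = 11048976$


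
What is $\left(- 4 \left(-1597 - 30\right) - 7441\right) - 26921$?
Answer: $-27854$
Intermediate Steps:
$\left(- 4 \left(-1597 - 30\right) - 7441\right) - 26921 = \left(\left(-4\right) \left(-1627\right) - 7441\right) - 26921 = \left(6508 - 7441\right) - 26921 = -933 - 26921 = -27854$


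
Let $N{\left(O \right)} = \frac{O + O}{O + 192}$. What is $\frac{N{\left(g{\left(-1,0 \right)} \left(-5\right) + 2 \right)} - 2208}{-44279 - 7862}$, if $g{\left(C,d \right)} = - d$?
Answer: $\frac{214174}{5057677} \approx 0.042346$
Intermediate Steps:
$N{\left(O \right)} = \frac{2 O}{192 + O}$
$\frac{N{\left(g{\left(-1,0 \right)} \left(-5\right) + 2 \right)} - 2208}{-44279 - 7862} = \frac{\frac{2 \left(\left(-1\right) 0 \left(-5\right) + 2\right)}{192 + \left(\left(-1\right) 0 \left(-5\right) + 2\right)} - 2208}{-44279 - 7862} = \frac{\frac{2 \left(0 \left(-5\right) + 2\right)}{192 + \left(0 \left(-5\right) + 2\right)} - 2208}{-52141} = \left(\frac{2 \left(0 + 2\right)}{192 + \left(0 + 2\right)} - 2208\right) \left(- \frac{1}{52141}\right) = \left(2 \cdot 2 \frac{1}{192 + 2} - 2208\right) \left(- \frac{1}{52141}\right) = \left(2 \cdot 2 \cdot \frac{1}{194} - 2208\right) \left(- \frac{1}{52141}\right) = \left(\frac{2}{97} - 2208\right) \left(- \frac{1}{52141}\right) = \left(- \frac{214174}{97}\right) \left(- \frac{1}{52141}\right) = \frac{214174}{5057677}$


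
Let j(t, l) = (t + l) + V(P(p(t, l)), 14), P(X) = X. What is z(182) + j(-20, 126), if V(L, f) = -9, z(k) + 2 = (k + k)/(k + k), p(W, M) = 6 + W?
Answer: 96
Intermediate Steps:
z(k) = -1 (z(k) = -2 + (k + k)/(k + k) = -2 + (2*k)/((2*k)) = -2 + (2*k)*(1/(2*k)) = -2 + 1 = -1)
j(t, l) = -9 + l + t (j(t, l) = (t + l) - 9 = (l + t) - 9 = -9 + l + t)
z(182) + j(-20, 126) = -1 + (-9 + 126 - 20) = -1 + 97 = 96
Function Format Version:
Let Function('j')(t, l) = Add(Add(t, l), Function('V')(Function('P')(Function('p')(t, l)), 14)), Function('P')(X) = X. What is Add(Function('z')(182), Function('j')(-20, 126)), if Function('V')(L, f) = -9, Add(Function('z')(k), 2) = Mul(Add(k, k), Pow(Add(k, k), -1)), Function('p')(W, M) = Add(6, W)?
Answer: 96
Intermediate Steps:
Function('z')(k) = -1 (Function('z')(k) = Add(-2, Mul(Add(k, k), Pow(Add(k, k), -1))) = Add(-2, Mul(Mul(2, k), Pow(Mul(2, k), -1))) = Add(-2, Mul(Mul(2, k), Mul(Rational(1, 2), Pow(k, -1)))) = Add(-2, 1) = -1)
Function('j')(t, l) = Add(-9, l, t) (Function('j')(t, l) = Add(Add(t, l), -9) = Add(Add(l, t), -9) = Add(-9, l, t))
Add(Function('z')(182), Function('j')(-20, 126)) = Add(-1, Add(-9, 126, -20)) = Add(-1, 97) = 96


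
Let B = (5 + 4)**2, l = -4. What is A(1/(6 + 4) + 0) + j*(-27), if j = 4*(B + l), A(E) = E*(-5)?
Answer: -16633/2 ≈ -8316.5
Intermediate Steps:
B = 81 (B = 9**2 = 81)
A(E) = -5*E
j = 308 (j = 4*(81 - 4) = 4*77 = 308)
A(1/(6 + 4) + 0) + j*(-27) = -5*(1/(6 + 4) + 0) + 308*(-27) = -5*(1/10 + 0) - 8316 = -5*1/10 - 8316 = -1/2 - 8316 = -16633/2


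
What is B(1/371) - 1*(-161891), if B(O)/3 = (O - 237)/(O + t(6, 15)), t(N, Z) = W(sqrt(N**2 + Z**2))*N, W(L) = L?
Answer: 209369556576763/1293274835 - 1761509484*sqrt(29)/1293274835 ≈ 1.6188e+5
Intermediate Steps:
t(N, Z) = N*sqrt(N**2 + Z**2) (t(N, Z) = sqrt(N**2 + Z**2)*N = N*sqrt(N**2 + Z**2))
B(O) = 3*(-237 + O)/(O + 18*sqrt(29)) (B(O) = 3*((O - 237)/(O + 6*sqrt(6**2 + 15**2))) = 3*((-237 + O)/(O + 6*sqrt(36 + 225))) = 3*((-237 + O)/(O + 6*sqrt(261))) = 3*((-237 + O)/(O + 6*(3*sqrt(29)))) = 3*((-237 + O)/(O + 18*sqrt(29))) = 3*(-237 + O)/(O + 18*sqrt(29)))
B(1/371) - 1*(-161891) = 3*(-237 + 1/371)/(1/371 + 18*sqrt(29)) - 1*(-161891) = 3*(-237 + 1/371)/(1/371 + 18*sqrt(29)) + 161891 = 3*(-87926/371)/(1/371 + 18*sqrt(29)) + 161891 = -263778/(371*(1/371 + 18*sqrt(29))) + 161891 = 161891 - 263778/(371*(1/371 + 18*sqrt(29)))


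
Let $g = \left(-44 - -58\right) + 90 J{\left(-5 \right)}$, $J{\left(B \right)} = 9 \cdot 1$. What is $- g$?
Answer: $-824$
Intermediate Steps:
$J{\left(B \right)} = 9$
$g = 824$ ($g = \left(-44 - -58\right) + 90 \cdot 9 = \left(-44 + 58\right) + 810 = 14 + 810 = 824$)
$- g = \left(-1\right) 824 = -824$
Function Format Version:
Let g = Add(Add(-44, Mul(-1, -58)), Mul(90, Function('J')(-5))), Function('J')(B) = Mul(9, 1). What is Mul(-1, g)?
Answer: -824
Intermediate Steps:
Function('J')(B) = 9
g = 824 (g = Add(Add(-44, Mul(-1, -58)), Mul(90, 9)) = Add(Add(-44, 58), 810) = Add(14, 810) = 824)
Mul(-1, g) = Mul(-1, 824) = -824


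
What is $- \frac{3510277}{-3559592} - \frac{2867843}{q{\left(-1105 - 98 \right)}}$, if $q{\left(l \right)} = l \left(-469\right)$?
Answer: $- \frac{8227828144717}{2008346723544} \approx -4.0968$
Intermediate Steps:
$q{\left(l \right)} = - 469 l$
$- \frac{3510277}{-3559592} - \frac{2867843}{q{\left(-1105 - 98 \right)}} = - \frac{3510277}{-3559592} - \frac{2867843}{\left(-469\right) \left(-1105 - 98\right)} = \left(-3510277\right) \left(- \frac{1}{3559592}\right) - \frac{2867843}{\left(-469\right) \left(-1105 - 98\right)} = \frac{3510277}{3559592} - \frac{2867843}{\left(-469\right) \left(-1203\right)} = \frac{3510277}{3559592} - \frac{2867843}{564207} = - \frac{8227828144717}{2008346723544}$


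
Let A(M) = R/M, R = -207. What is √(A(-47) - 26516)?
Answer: I*√58564115/47 ≈ 162.82*I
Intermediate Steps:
A(M) = -207/M
√(A(-47) - 26516) = √(-207/(-47) - 26516) = √(-207*(-1/47) - 26516) = √(207/47 - 26516) = √(-1246045/47) = I*√58564115/47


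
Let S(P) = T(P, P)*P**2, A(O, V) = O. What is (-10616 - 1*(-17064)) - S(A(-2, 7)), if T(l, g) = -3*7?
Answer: 6532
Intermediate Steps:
T(l, g) = -21
S(P) = -21*P**2
(-10616 - 1*(-17064)) - S(A(-2, 7)) = (-10616 - 1*(-17064)) - (-21)*(-2)**2 = (-10616 + 17064) - (-21)*4 = 6448 - 1*(-84) = 6448 + 84 = 6532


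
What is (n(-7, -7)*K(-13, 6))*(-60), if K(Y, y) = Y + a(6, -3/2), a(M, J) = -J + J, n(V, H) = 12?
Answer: 9360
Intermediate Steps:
a(M, J) = 0
K(Y, y) = Y (K(Y, y) = Y + 0 = Y)
(n(-7, -7)*K(-13, 6))*(-60) = (12*(-13))*(-60) = -156*(-60) = 9360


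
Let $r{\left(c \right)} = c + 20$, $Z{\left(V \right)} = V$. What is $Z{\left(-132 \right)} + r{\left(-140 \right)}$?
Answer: $-252$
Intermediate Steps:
$r{\left(c \right)} = 20 + c$
$Z{\left(-132 \right)} + r{\left(-140 \right)} = -132 + \left(20 - 140\right) = -132 - 120 = -252$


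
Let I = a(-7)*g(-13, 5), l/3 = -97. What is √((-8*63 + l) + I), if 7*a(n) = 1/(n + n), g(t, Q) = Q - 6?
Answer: 13*I*√922/14 ≈ 28.196*I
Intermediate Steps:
g(t, Q) = -6 + Q
l = -291 (l = 3*(-97) = -291)
a(n) = 1/(14*n) (a(n) = 1/(7*(n + n)) = 1/(7*((2*n))) = (1/(2*n))/7 = 1/(14*n))
I = 1/98 (I = ((1/14)/(-7))*(-6 + 5) = ((1/14)*(-⅐))*(-1) = -1/98*(-1) = 1/98 ≈ 0.010204)
√((-8*63 + l) + I) = √((-8*63 - 291) + 1/98) = √((-504 - 291) + 1/98) = √(-795 + 1/98) = √(-77909/98) = 13*I*√922/14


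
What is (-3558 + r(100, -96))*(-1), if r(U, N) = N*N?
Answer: -5658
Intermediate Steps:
r(U, N) = N²
(-3558 + r(100, -96))*(-1) = (-3558 + (-96)²)*(-1) = (-3558 + 9216)*(-1) = 5658*(-1) = -5658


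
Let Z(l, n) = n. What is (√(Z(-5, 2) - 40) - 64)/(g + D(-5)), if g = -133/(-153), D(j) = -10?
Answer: 9792/1397 - 153*I*√38/1397 ≈ 7.0093 - 0.67513*I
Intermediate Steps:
g = 133/153 (g = -133*(-1/153) = 133/153 ≈ 0.86928)
(√(Z(-5, 2) - 40) - 64)/(g + D(-5)) = (√(2 - 40) - 64)/(133/153 - 10) = (√(-38) - 64)/(-1397/153) = (I*√38 - 64)*(-153/1397) = (-64 + I*√38)*(-153/1397) = 9792/1397 - 153*I*√38/1397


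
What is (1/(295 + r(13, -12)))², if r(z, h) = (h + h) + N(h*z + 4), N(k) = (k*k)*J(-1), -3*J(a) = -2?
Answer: 9/2210974441 ≈ 4.0706e-9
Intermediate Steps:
J(a) = ⅔ (J(a) = -⅓*(-2) = ⅔)
N(k) = 2*k²/3 (N(k) = (k*k)*(⅔) = k²*(⅔) = 2*k²/3)
r(z, h) = 2*h + 2*(4 + h*z)²/3 (r(z, h) = (h + h) + 2*(h*z + 4)²/3 = 2*h + 2*(4 + h*z)²/3)
(1/(295 + r(13, -12)))² = (1/(295 + (2*(-12) + 2*(4 - 12*13)²/3)))² = (1/(295 + (-24 + 2*(4 - 156)²/3)))² = (1/(295 + (-24 + (⅔)*(-152)²)))² = (1/(295 + (-24 + (⅔)*23104)))² = (1/(295 + (-24 + 46208/3)))² = (1/(295 + 46136/3))² = (1/(47021/3))² = (3/47021)² = 9/2210974441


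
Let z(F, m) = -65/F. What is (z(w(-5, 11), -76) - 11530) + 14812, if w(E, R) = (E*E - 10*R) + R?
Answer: 242933/74 ≈ 3282.9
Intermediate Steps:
w(E, R) = E**2 - 9*R (w(E, R) = (E**2 - 10*R) + R = E**2 - 9*R)
(z(w(-5, 11), -76) - 11530) + 14812 = (-65/((-5)**2 - 9*11) - 11530) + 14812 = (-65/(25 - 99) - 11530) + 14812 = (-65/(-74) - 11530) + 14812 = (-65*(-1/74) - 11530) + 14812 = (65/74 - 11530) + 14812 = -853155/74 + 14812 = 242933/74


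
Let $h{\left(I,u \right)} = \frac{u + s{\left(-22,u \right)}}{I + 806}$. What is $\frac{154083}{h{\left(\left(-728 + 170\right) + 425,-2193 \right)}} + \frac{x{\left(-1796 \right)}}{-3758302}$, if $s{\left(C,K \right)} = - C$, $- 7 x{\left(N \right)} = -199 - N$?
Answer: $- \frac{2728095092660839}{57114915494} \approx -47765.0$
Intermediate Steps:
$x{\left(N \right)} = \frac{199}{7} + \frac{N}{7}$ ($x{\left(N \right)} = - \frac{-199 - N}{7} = \frac{199}{7} + \frac{N}{7}$)
$h{\left(I,u \right)} = \frac{22 + u}{806 + I}$ ($h{\left(I,u \right)} = \frac{u - -22}{I + 806} = \frac{u + 22}{806 + I} = \frac{22 + u}{806 + I}$)
$\frac{154083}{h{\left(\left(-728 + 170\right) + 425,-2193 \right)}} + \frac{x{\left(-1796 \right)}}{-3758302} = \frac{154083}{\frac{1}{806 + \left(\left(-728 + 170\right) + 425\right)} \left(22 - 2193\right)} + \frac{\frac{199}{7} + \frac{1}{7} \left(-1796\right)}{-3758302} = \frac{154083}{\frac{1}{806 + \left(-558 + 425\right)} \left(-2171\right)} + \left(\frac{199}{7} - \frac{1796}{7}\right) \left(- \frac{1}{3758302}\right) = \frac{154083}{\frac{1}{806 - 133} \left(-2171\right)} - - \frac{1597}{26308114} = \frac{154083}{\frac{1}{673} \left(-2171\right)} + \frac{1597}{26308114} = \frac{154083}{- \frac{2171}{673}} + \frac{1597}{26308114} = 154083 \left(- \frac{673}{2171}\right) + \frac{1597}{26308114} = - \frac{103697859}{2171} + \frac{1597}{26308114} = - \frac{2728095092660839}{57114915494}$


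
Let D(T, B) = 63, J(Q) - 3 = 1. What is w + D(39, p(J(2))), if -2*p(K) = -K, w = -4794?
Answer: -4731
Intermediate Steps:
J(Q) = 4 (J(Q) = 3 + 1 = 4)
p(K) = K/2 (p(K) = -(-1)*K/2 = K/2)
w + D(39, p(J(2))) = -4794 + 63 = -4731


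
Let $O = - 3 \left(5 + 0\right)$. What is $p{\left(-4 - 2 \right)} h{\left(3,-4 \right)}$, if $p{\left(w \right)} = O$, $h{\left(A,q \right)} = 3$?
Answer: $-45$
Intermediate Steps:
$O = -15$ ($O = \left(-3\right) 5 = -15$)
$p{\left(w \right)} = -15$
$p{\left(-4 - 2 \right)} h{\left(3,-4 \right)} = \left(-15\right) 3 = -45$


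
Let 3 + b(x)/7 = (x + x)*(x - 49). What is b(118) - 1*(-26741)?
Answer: 140708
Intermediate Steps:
b(x) = -21 + 14*x*(-49 + x) (b(x) = -21 + 7*((x + x)*(x - 49)) = -21 + 7*((2*x)*(-49 + x)) = -21 + 7*(2*x*(-49 + x)) = -21 + 14*x*(-49 + x))
b(118) - 1*(-26741) = (-21 - 686*118 + 14*118**2) - 1*(-26741) = (-21 - 80948 + 14*13924) + 26741 = (-21 - 80948 + 194936) + 26741 = 113967 + 26741 = 140708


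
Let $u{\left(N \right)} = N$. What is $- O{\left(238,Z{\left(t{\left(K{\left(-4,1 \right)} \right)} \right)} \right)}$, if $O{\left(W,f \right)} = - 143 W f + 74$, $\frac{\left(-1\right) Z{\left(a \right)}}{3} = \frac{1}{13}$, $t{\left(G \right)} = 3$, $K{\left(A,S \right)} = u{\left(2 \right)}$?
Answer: $-7928$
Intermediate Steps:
$K{\left(A,S \right)} = 2$
$Z{\left(a \right)} = - \frac{3}{13}$
$O{\left(W,f \right)} = 74 - 143 W f$ ($O{\left(W,f \right)} = - 143 W f + 74 = 74 - 143 W f$)
$- O{\left(238,Z{\left(t{\left(K{\left(-4,1 \right)} \right)} \right)} \right)} = - (74 - 34034 \left(- \frac{3}{13}\right)) = - (74 + 7854) = \left(-1\right) 7928 = -7928$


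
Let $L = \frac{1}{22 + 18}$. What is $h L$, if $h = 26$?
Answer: $\frac{13}{20} \approx 0.65$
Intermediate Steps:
$L = \frac{1}{40} \approx 0.025$
$h L = 26 \cdot \frac{1}{40} = \frac{13}{20}$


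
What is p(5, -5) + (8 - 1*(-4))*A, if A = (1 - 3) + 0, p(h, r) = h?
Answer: -19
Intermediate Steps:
A = -2 (A = -2 + 0 = -2)
p(5, -5) + (8 - 1*(-4))*A = 5 + (8 - 1*(-4))*(-2) = 5 + (8 + 4)*(-2) = 5 + 12*(-2) = 5 - 24 = -19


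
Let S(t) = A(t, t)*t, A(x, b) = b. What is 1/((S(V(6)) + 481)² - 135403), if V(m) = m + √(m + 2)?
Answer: 70687/9358263938 - 6300*√2/4679131969 ≈ 5.6493e-6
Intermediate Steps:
V(m) = m + √(2 + m)
S(t) = t² (S(t) = t*t = t²)
1/((S(V(6)) + 481)² - 135403) = 1/(((6 + √(2 + 6))² + 481)² - 135403) = 1/(((6 + √8)² + 481)² - 135403) = 1/(((6 + 2*√2)² + 481)² - 135403) = 1/((481 + (6 + 2*√2)²)² - 135403) = 1/(-135403 + (481 + (6 + 2*√2)²)²)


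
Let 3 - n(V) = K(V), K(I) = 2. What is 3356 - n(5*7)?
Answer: 3355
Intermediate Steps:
n(V) = 1 (n(V) = 3 - 1*2 = 3 - 2 = 1)
3356 - n(5*7) = 3356 - 1*1 = 3356 - 1 = 3355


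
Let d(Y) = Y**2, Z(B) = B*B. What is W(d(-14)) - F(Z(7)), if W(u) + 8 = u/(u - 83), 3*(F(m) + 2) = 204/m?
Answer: -31302/5537 ≈ -5.6532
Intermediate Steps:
Z(B) = B**2
F(m) = -2 + 68/m (F(m) = -2 + (204/m)/3 = -2 + 68/m)
W(u) = -8 + u/(-83 + u) (W(u) = -8 + u/(u - 83) = -8 + u/(-83 + u))
W(d(-14)) - F(Z(7)) = (664 - 7*(-14)**2)/(-83 + (-14)**2) - (-2 + 68/(7**2)) = (664 - 7*196)/(-83 + 196) - (-2 + 68/49) = (664 - 1372)/113 - (-2 + 68*(1/49)) = (1/113)*(-708) - (-2 + 68/49) = -708/113 - 1*(-30/49) = -708/113 + 30/49 = -31302/5537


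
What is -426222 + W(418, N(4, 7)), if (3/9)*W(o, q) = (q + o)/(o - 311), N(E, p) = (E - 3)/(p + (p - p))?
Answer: -319231497/749 ≈ -4.2621e+5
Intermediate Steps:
N(E, p) = (-3 + E)/p (N(E, p) = (-3 + E)/(p + 0) = (-3 + E)/p)
W(o, q) = 3*(o + q)/(-311 + o) (W(o, q) = 3*((q + o)/(o - 311)) = 3*((o + q)/(-311 + o)) = 3*(o + q)/(-311 + o))
-426222 + W(418, N(4, 7)) = -426222 + 3*(418 + (-3 + 4)/7)/(-311 + 418) = -426222 + 3*(418 + (⅐)*1)/107 = -426222 + 3*(1/107)*(418 + ⅐) = -426222 + 3*(1/107)*(2927/7) = -426222 + 8781/749 = -319231497/749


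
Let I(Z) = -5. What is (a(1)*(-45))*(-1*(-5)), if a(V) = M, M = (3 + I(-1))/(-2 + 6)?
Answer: 225/2 ≈ 112.50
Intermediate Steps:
M = -½ (M = (3 - 5)/(-2 + 6) = -2/4 = -2*¼ = -½ ≈ -0.50000)
a(V) = -½
(a(1)*(-45))*(-1*(-5)) = (-½*(-45))*(-1*(-5)) = (45/2)*5 = 225/2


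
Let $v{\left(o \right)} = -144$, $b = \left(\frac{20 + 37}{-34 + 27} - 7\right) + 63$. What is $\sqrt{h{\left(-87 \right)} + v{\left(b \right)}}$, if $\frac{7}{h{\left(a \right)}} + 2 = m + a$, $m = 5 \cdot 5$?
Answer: $\frac{i \sqrt{9223}}{8} \approx 12.005 i$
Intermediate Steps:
$b = \frac{335}{7}$ ($b = \left(\frac{57}{-7} - 7\right) + 63 = \left(57 \left(- \frac{1}{7}\right) - 7\right) + 63 = \left(- \frac{57}{7} - 7\right) + 63 = - \frac{106}{7} + 63 = \frac{335}{7} \approx 47.857$)
$m = 25$
$h{\left(a \right)} = \frac{7}{23 + a}$ ($h{\left(a \right)} = \frac{7}{-2 + \left(25 + a\right)} = \frac{7}{23 + a}$)
$\sqrt{h{\left(-87 \right)} + v{\left(b \right)}} = \sqrt{\frac{7}{23 - 87} - 144} = \sqrt{\frac{7}{-64} - 144} = \sqrt{7 \left(- \frac{1}{64}\right) - 144} = \sqrt{- \frac{7}{64} - 144} = \sqrt{- \frac{9223}{64}} = \frac{i \sqrt{9223}}{8}$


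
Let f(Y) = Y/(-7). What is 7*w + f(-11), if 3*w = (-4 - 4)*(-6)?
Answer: 795/7 ≈ 113.57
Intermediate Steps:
f(Y) = -Y/7 (f(Y) = Y*(-1/7) = -Y/7)
w = 16 (w = ((-4 - 4)*(-6))/3 = (-8*(-6))/3 = (1/3)*48 = 16)
7*w + f(-11) = 7*16 - 1/7*(-11) = 112 + 11/7 = 795/7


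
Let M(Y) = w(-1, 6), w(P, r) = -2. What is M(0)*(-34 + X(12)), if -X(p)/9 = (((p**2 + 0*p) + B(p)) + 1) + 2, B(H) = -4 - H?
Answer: 2426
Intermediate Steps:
M(Y) = -2
X(p) = 9 - 9*p**2 + 9*p (X(p) = -9*((((p**2 + 0*p) + (-4 - p)) + 1) + 2) = -9*((((p**2 + 0) + (-4 - p)) + 1) + 2) = -9*(((p**2 + (-4 - p)) + 1) + 2) = -9*(((-4 + p**2 - p) + 1) + 2) = -9*((-3 + p**2 - p) + 2) = -9*(-1 + p**2 - p) = 9 - 9*p**2 + 9*p)
M(0)*(-34 + X(12)) = -2*(-34 + (9 - 9*12**2 + 9*12)) = -2*(-34 + (9 - 9*144 + 108)) = -2*(-34 + (9 - 1296 + 108)) = -2*(-34 - 1179) = -2*(-1213) = 2426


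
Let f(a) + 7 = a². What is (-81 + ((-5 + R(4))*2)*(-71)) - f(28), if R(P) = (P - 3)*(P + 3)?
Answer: -1142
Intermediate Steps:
f(a) = -7 + a²
R(P) = (-3 + P)*(3 + P)
(-81 + ((-5 + R(4))*2)*(-71)) - f(28) = (-81 + ((-5 + (-9 + 4²))*2)*(-71)) - (-7 + 28²) = (-81 + ((-5 + (-9 + 16))*2)*(-71)) - (-7 + 784) = (-81 + ((-5 + 7)*2)*(-71)) - 1*777 = (-81 + (2*2)*(-71)) - 777 = (-81 + 4*(-71)) - 777 = (-81 - 284) - 777 = -365 - 777 = -1142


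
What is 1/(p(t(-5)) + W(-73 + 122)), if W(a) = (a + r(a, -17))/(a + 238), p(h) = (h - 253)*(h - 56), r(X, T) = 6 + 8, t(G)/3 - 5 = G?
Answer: 41/580897 ≈ 7.0581e-5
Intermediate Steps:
t(G) = 15 + 3*G
r(X, T) = 14
p(h) = (-253 + h)*(-56 + h)
W(a) = (14 + a)/(238 + a) (W(a) = (a + 14)/(a + 238) = (14 + a)/(238 + a))
1/(p(t(-5)) + W(-73 + 122)) = 1/((14168 + (15 + 3*(-5))² - 309*(15 + 3*(-5))) + (14 + (-73 + 122))/(238 + (-73 + 122))) = 1/((14168 + (15 - 15)² - 309*(15 - 15)) + (14 + 49)/(238 + 49)) = 1/((14168 + 0² - 309*0) + 63/287) = 1/((14168 + 0 + 0) + (1/287)*63) = 1/(14168 + 9/41) = 1/(580897/41) = 41/580897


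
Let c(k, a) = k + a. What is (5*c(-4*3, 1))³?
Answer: -166375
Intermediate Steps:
c(k, a) = a + k
(5*c(-4*3, 1))³ = (5*(1 - 4*3))³ = (5*(1 - 12))³ = (5*(-11))³ = (-55)³ = -166375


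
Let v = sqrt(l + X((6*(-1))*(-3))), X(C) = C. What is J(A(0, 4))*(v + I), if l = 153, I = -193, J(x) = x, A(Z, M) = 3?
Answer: -579 + 9*sqrt(19) ≈ -539.77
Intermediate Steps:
v = 3*sqrt(19) (v = sqrt(153 + (6*(-1))*(-3)) = sqrt(153 - 6*(-3)) = sqrt(153 + 18) = sqrt(171) = 3*sqrt(19) ≈ 13.077)
J(A(0, 4))*(v + I) = 3*(3*sqrt(19) - 193) = 3*(-193 + 3*sqrt(19)) = -579 + 9*sqrt(19)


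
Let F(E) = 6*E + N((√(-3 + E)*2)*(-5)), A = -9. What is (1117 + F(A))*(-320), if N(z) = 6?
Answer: -342080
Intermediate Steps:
F(E) = 6 + 6*E (F(E) = 6*E + 6 = 6 + 6*E)
(1117 + F(A))*(-320) = (1117 + (6 + 6*(-9)))*(-320) = (1117 + (6 - 54))*(-320) = (1117 - 48)*(-320) = 1069*(-320) = -342080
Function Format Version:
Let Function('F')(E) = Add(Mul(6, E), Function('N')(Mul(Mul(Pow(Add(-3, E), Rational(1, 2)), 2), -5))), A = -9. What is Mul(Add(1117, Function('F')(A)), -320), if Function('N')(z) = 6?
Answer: -342080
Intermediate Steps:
Function('F')(E) = Add(6, Mul(6, E)) (Function('F')(E) = Add(Mul(6, E), 6) = Add(6, Mul(6, E)))
Mul(Add(1117, Function('F')(A)), -320) = Mul(Add(1117, Add(6, Mul(6, -9))), -320) = Mul(Add(1117, Add(6, -54)), -320) = Mul(Add(1117, -48), -320) = Mul(1069, -320) = -342080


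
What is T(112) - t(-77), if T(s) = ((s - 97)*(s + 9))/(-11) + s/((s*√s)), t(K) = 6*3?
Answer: -183 + √7/28 ≈ -182.91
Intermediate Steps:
t(K) = 18
T(s) = s^(-½) - (-97 + s)*(9 + s)/11 (T(s) = ((-97 + s)*(9 + s))*(-1/11) + s/(s^(3/2)) = -(-97 + s)*(9 + s)/11 + s/s^(3/2) = -(-97 + s)*(9 + s)/11 + s^(-½) = s^(-½) - (-97 + s)*(9 + s)/11)
T(112) - t(-77) = (873/11 + 112^(-½) + 8*112 - 1/11*112²) - 1*18 = (873/11 + √7/28 + 896 - 1/11*12544) - 18 = (873/11 + √7/28 + 896 - 12544/11) - 18 = (-165 + √7/28) - 18 = -183 + √7/28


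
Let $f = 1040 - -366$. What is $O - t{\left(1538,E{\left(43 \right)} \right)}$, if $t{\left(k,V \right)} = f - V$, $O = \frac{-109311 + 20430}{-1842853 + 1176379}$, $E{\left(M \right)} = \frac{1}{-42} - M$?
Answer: $- \frac{3379767347}{2332659} \approx -1448.9$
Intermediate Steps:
$f = 1406$ ($f = 1040 + 366 = 1406$)
$E{\left(M \right)} = - \frac{1}{42} - M$
$O = \frac{29627}{222158}$ ($O = - \frac{88881}{-666474} = \left(-88881\right) \left(- \frac{1}{666474}\right) = \frac{29627}{222158} \approx 0.13336$)
$t{\left(k,V \right)} = 1406 - V$
$O - t{\left(1538,E{\left(43 \right)} \right)} = \frac{29627}{222158} - \left(1406 - \left(- \frac{1}{42} - 43\right)\right) = \frac{29627}{222158} - \left(1406 - - \frac{1807}{42}\right) = \frac{29627}{222158} - \left(1406 + \frac{1807}{42}\right) = \frac{29627}{222158} - \frac{60859}{42} = - \frac{3379767347}{2332659}$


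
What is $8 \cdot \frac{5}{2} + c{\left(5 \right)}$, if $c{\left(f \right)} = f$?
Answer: $25$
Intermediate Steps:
$8 \cdot \frac{5}{2} + c{\left(5 \right)} = 8 \cdot \frac{5}{2} + 5 = 20 + 5 = 25$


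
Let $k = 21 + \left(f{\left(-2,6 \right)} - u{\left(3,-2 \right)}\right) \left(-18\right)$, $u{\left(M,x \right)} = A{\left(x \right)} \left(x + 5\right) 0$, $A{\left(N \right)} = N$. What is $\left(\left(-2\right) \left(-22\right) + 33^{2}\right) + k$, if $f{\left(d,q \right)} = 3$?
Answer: $1100$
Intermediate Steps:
$u{\left(M,x \right)} = 0$ ($u{\left(M,x \right)} = x \left(x + 5\right) 0 = x \left(5 + x\right) 0 = 0$)
$k = -33$ ($k = 21 + \left(3 - 0\right) \left(-18\right) = 21 + \left(3 + 0\right) \left(-18\right) = 21 + 3 \left(-18\right) = 21 - 54 = -33$)
$\left(\left(-2\right) \left(-22\right) + 33^{2}\right) + k = \left(\left(-2\right) \left(-22\right) + 33^{2}\right) - 33 = \left(44 + 1089\right) - 33 = 1133 - 33 = 1100$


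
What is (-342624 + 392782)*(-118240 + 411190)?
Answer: 14693786100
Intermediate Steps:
(-342624 + 392782)*(-118240 + 411190) = 50158*292950 = 14693786100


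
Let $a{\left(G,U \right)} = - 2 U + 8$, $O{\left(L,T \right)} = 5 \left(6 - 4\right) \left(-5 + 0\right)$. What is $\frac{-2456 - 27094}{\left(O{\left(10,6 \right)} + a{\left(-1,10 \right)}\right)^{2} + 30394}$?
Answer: $- \frac{14775}{17119} \approx -0.86308$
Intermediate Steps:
$O{\left(L,T \right)} = -50$ ($O{\left(L,T \right)} = 5 \left(6 - 4\right) \left(-5\right) = 5 \cdot 2 \left(-5\right) = 10 \left(-5\right) = -50$)
$a{\left(G,U \right)} = 8 - 2 U$
$\frac{-2456 - 27094}{\left(O{\left(10,6 \right)} + a{\left(-1,10 \right)}\right)^{2} + 30394} = \frac{-2456 - 27094}{\left(-50 + \left(8 - 20\right)\right)^{2} + 30394} = - \frac{29550}{\left(-50 + \left(8 - 20\right)\right)^{2} + 30394} = - \frac{29550}{\left(-50 - 12\right)^{2} + 30394} = - \frac{29550}{\left(-62\right)^{2} + 30394} = - \frac{29550}{3844 + 30394} = - \frac{29550}{34238} = \left(-29550\right) \frac{1}{34238} = - \frac{14775}{17119}$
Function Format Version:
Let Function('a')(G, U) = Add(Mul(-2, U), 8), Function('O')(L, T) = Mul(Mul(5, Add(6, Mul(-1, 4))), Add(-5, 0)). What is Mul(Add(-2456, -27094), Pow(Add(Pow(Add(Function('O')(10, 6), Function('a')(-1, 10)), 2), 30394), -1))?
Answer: Rational(-14775, 17119) ≈ -0.86308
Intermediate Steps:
Function('O')(L, T) = -50 (Function('O')(L, T) = Mul(Mul(5, Add(6, -4)), -5) = Mul(Mul(5, 2), -5) = Mul(10, -5) = -50)
Function('a')(G, U) = Add(8, Mul(-2, U))
Mul(Add(-2456, -27094), Pow(Add(Pow(Add(Function('O')(10, 6), Function('a')(-1, 10)), 2), 30394), -1)) = Mul(Add(-2456, -27094), Pow(Add(Pow(Add(-50, Add(8, Mul(-2, 10))), 2), 30394), -1)) = Mul(-29550, Pow(Add(Pow(Add(-50, Add(8, -20)), 2), 30394), -1)) = Mul(-29550, Pow(Add(Pow(Add(-50, -12), 2), 30394), -1)) = Mul(-29550, Pow(Add(Pow(-62, 2), 30394), -1)) = Mul(-29550, Pow(Add(3844, 30394), -1)) = Mul(-29550, Pow(34238, -1)) = Mul(-29550, Rational(1, 34238)) = Rational(-14775, 17119)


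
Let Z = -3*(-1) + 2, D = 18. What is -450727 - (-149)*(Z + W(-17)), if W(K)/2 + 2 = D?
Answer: -445214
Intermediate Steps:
Z = 5 (Z = 3 + 2 = 5)
W(K) = 32 (W(K) = -4 + 2*18 = -4 + 36 = 32)
-450727 - (-149)*(Z + W(-17)) = -450727 - (-149)*(5 + 32) = -450727 - (-149)*37 = -450727 - 1*(-5513) = -450727 + 5513 = -445214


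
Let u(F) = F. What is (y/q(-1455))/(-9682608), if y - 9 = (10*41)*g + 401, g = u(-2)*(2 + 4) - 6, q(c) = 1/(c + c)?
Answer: -1690225/806884 ≈ -2.0948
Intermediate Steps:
q(c) = 1/(2*c)
g = -18 (g = -2*(2 + 4) - 6 = -2*6 - 6 = -12 - 6 = -18)
y = -6970 (y = 9 + ((10*41)*(-18) + 401) = 9 + (410*(-18) + 401) = 9 + (-7380 + 401) = 9 - 6979 = -6970)
(y/q(-1455))/(-9682608) = -6970/((½)/(-1455))/(-9682608) = -6970/((½)*(-1/1455))*(-1/9682608) = -6970/(-1/2910)*(-1/9682608) = -6970*(-2910)*(-1/9682608) = 20282700*(-1/9682608) = -1690225/806884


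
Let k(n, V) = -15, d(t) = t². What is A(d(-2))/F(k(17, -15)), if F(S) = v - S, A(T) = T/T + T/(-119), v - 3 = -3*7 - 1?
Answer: -115/476 ≈ -0.24160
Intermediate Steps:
v = -19 (v = 3 + (-3*7 - 1) = 3 + (-21 - 1) = 3 - 22 = -19)
A(T) = 1 - T/119 (A(T) = 1 + T*(-1/119) = 1 - T/119)
F(S) = -19 - S
A(d(-2))/F(k(17, -15)) = (1 - 1/119*(-2)²)/(-19 - 1*(-15)) = (1 - 1/119*4)/(-19 + 15) = (1 - 4/119)/(-4) = (115/119)*(-¼) = -115/476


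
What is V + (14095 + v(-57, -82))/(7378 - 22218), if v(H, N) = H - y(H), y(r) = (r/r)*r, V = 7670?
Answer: 22761741/2968 ≈ 7669.0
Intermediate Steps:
y(r) = r (y(r) = 1*r = r)
v(H, N) = 0 (v(H, N) = H - H = 0)
V + (14095 + v(-57, -82))/(7378 - 22218) = 7670 + (14095 + 0)/(7378 - 22218) = 7670 + 14095/(-14840) = 7670 + 14095*(-1/14840) = 7670 - 2819/2968 = 22761741/2968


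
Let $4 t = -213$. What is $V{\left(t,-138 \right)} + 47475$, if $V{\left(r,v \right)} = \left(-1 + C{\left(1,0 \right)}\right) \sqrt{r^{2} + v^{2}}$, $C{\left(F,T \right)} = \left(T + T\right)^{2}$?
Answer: $47475 - \frac{3 \sqrt{38897}}{4} \approx 47327.0$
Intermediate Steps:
$C{\left(F,T \right)} = 4 T^{2}$ ($C{\left(F,T \right)} = \left(2 T\right)^{2} = 4 T^{2}$)
$t = - \frac{213}{4}$ ($t = \frac{1}{4} \left(-213\right) = - \frac{213}{4} \approx -53.25$)
$V{\left(r,v \right)} = - \sqrt{r^{2} + v^{2}}$ ($V{\left(r,v \right)} = \left(-1 + 4 \cdot 0^{2}\right) \sqrt{r^{2} + v^{2}} = \left(-1 + 4 \cdot 0\right) \sqrt{r^{2} + v^{2}} = \left(-1 + 0\right) \sqrt{r^{2} + v^{2}} = - \sqrt{r^{2} + v^{2}}$)
$V{\left(t,-138 \right)} + 47475 = - \sqrt{\left(- \frac{213}{4}\right)^{2} + \left(-138\right)^{2}} + 47475 = - \sqrt{\frac{45369}{16} + 19044} + 47475 = - \sqrt{\frac{350073}{16}} + 47475 = - \frac{3 \sqrt{38897}}{4} + 47475 = 47475 - \frac{3 \sqrt{38897}}{4}$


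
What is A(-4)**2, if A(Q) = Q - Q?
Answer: 0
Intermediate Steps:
A(Q) = 0
A(-4)**2 = 0**2 = 0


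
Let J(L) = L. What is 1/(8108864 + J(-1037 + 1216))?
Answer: 1/8109043 ≈ 1.2332e-7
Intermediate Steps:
1/(8108864 + J(-1037 + 1216)) = 1/(8108864 + (-1037 + 1216)) = 1/(8108864 + 179) = 1/8109043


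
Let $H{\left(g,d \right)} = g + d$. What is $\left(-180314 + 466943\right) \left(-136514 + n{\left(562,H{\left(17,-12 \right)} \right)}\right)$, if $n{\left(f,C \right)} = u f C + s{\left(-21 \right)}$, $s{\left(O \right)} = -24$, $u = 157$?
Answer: $87316365528$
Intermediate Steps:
$H{\left(g,d \right)} = d + g$
$n{\left(f,C \right)} = -24 + 157 C f$ ($n{\left(f,C \right)} = 157 f C - 24 = 157 C f - 24 = -24 + 157 C f$)
$\left(-180314 + 466943\right) \left(-136514 + n{\left(562,H{\left(17,-12 \right)} \right)}\right) = \left(-180314 + 466943\right) \left(-136514 - \left(24 - 157 \left(-12 + 17\right) 562\right)\right) = 286629 \left(-136514 - \left(24 - 441170\right)\right) = 286629 \left(-136514 + \left(-24 + 441170\right)\right) = 286629 \left(-136514 + 441146\right) = 286629 \cdot 304632 = 87316365528$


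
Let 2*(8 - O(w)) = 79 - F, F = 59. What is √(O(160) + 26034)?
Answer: 4*√1627 ≈ 161.34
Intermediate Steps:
O(w) = -2 (O(w) = 8 - (79 - 1*59)/2 = 8 - (79 - 59)/2 = 8 - ½*20 = 8 - 10 = -2)
√(O(160) + 26034) = √(-2 + 26034) = √26032 = 4*√1627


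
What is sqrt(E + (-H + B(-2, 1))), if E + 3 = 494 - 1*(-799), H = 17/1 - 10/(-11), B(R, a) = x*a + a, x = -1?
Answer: sqrt(153923)/11 ≈ 35.666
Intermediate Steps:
B(R, a) = 0 (B(R, a) = -a + a = 0)
H = 197/11 (H = 17*1 - 10*(-1/11) = 17 + 10/11 = 197/11 ≈ 17.909)
E = 1290 (E = -3 + (494 - 1*(-799)) = -3 + (494 + 799) = -3 + 1293 = 1290)
sqrt(E + (-H + B(-2, 1))) = sqrt(1290 + (-1*197/11 + 0)) = sqrt(1290 + (-197/11 + 0)) = sqrt(1290 - 197/11) = sqrt(13993/11) = sqrt(153923)/11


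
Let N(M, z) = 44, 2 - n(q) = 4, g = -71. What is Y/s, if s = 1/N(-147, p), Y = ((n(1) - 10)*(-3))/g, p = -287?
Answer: -1584/71 ≈ -22.310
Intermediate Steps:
n(q) = -2 (n(q) = 2 - 1*4 = 2 - 4 = -2)
Y = -36/71 (Y = ((-2 - 10)*(-3))/(-71) = -12*(-3)*(-1/71) = 36*(-1/71) = -36/71 ≈ -0.50704)
s = 1/44 ≈ 0.022727
Y/s = -36/(71*1/44) = -36/71*44 = -1584/71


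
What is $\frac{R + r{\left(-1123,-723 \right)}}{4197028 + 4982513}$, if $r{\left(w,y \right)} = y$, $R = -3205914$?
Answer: $- \frac{50899}{145707} \approx -0.34932$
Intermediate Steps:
$\frac{R + r{\left(-1123,-723 \right)}}{4197028 + 4982513} = \frac{-3205914 - 723}{4197028 + 4982513} = - \frac{3206637}{9179541} = \left(-3206637\right) \frac{1}{9179541} = - \frac{50899}{145707}$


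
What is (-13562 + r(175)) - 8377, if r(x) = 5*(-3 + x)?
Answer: -21079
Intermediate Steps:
r(x) = -15 + 5*x
(-13562 + r(175)) - 8377 = (-13562 + (-15 + 5*175)) - 8377 = (-13562 + (-15 + 875)) - 8377 = (-13562 + 860) - 8377 = -12702 - 8377 = -21079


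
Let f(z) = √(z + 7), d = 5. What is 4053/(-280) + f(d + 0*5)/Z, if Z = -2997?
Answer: -579/40 - 2*√3/2997 ≈ -14.476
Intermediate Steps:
f(z) = √(7 + z)
4053/(-280) + f(d + 0*5)/Z = 4053/(-280) + √(7 + (5 + 0*5))/(-2997) = 4053*(-1/280) + √(7 + (5 + 0))*(-1/2997) = -579/40 + √(7 + 5)*(-1/2997) = -579/40 + √12*(-1/2997) = -579/40 + (2*√3)*(-1/2997) = -579/40 - 2*√3/2997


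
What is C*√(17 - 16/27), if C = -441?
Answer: -49*√1329 ≈ -1786.3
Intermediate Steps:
C*√(17 - 16/27) = -441*√(17 - 16/27) = -49*√1329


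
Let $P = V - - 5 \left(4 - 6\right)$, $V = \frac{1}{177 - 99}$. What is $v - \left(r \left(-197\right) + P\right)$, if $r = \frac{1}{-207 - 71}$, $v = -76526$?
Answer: $- \frac{414797147}{5421} \approx -76517.0$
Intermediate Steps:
$r = - \frac{1}{278}$ ($r = \frac{1}{-278} = - \frac{1}{278} \approx -0.0035971$)
$V = \frac{1}{78} \approx 0.012821$
$P = - \frac{779}{78}$ ($P = \frac{1}{78} - - 5 \left(4 - 6\right) = \frac{1}{78} - \left(-5\right) \left(-2\right) = \frac{1}{78} - 10 = - \frac{779}{78} \approx -9.9872$)
$v - \left(r \left(-197\right) + P\right) = -76526 - \left(\left(- \frac{1}{278}\right) \left(-197\right) - \frac{779}{78}\right) = -76526 - \left(\frac{197}{278} - \frac{779}{78}\right) = -76526 - - \frac{50299}{5421} = -76526 + \frac{50299}{5421} = - \frac{414797147}{5421}$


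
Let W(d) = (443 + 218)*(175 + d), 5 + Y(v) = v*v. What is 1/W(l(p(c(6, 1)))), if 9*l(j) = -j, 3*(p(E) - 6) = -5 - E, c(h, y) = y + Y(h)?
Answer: 27/3135784 ≈ 8.6103e-6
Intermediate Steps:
Y(v) = -5 + v² (Y(v) = -5 + v*v = -5 + v²)
c(h, y) = -5 + y + h² (c(h, y) = y + (-5 + h²) = -5 + y + h²)
p(E) = 13/3 - E/3 (p(E) = 6 + (-5 - E)/3 = 6 + (-5/3 - E/3) = 13/3 - E/3)
l(j) = -j/9 (l(j) = (-j)/9 = -j/9)
W(d) = 115675 + 661*d (W(d) = 661*(175 + d) = 115675 + 661*d)
1/W(l(p(c(6, 1)))) = 1/(115675 + 661*(-(13/3 - (-5 + 1 + 6²)/3)/9)) = 1/(115675 + 661*(-(13/3 - (-5 + 1 + 36)/3)/9)) = 1/(115675 + 661*(-(13/3 - ⅓*32)/9)) = 1/(115675 + 661*(-(13/3 - 32/3)/9)) = 1/(115675 + 661*(-⅑*(-19/3))) = 1/(115675 + 661*(19/27)) = 1/(115675 + 12559/27) = 1/(3135784/27) = 27/3135784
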